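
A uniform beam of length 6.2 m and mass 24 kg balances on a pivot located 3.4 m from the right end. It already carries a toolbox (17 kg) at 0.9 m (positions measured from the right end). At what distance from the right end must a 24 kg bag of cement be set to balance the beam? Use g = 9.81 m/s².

x ≈ 5.47 m from the right end

Choose the pivot (at 3.4 m from the right end) as the axis so the support reaction has zero arm there.
Beam weight: 24 × 9.81 = 235.4 N down at 3.1 m → arm 0.3 m, τ = 235.4 × 0.3 = 70.62 N·m clockwise.
Toolbox: 17 × 9.81 = 166.8 N down at 0.9 m → arm 2.5 m, τ = 166.8 × 2.5 = 417 N·m clockwise.
Net moment of existing loads = 487.6 N·m clockwise.
The bag of cement weighs 24 × 9.81 = 235.4 N and must supply an equal counterclockwise moment, so its lever arm about the pivot is 487.6 / 235.4 = 2.07 m.
That puts it at 3.4 + 2.07 = 5.47 m from the right end.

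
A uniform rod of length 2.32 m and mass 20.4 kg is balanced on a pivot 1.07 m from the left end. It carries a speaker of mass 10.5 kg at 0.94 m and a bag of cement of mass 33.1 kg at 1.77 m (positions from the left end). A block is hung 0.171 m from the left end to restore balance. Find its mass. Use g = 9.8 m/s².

About the pivot (at 1.07 m from the left end):
Beam weight: 20.4 × 9.8 = 199.9 N down at 1.16 m → arm 0.09 m, τ = 199.9 × 0.09 = 17.99 N·m clockwise.
Speaker: 10.5 × 9.8 = 102.9 N down at 0.94 m → arm 0.13 m, τ = 102.9 × 0.13 = 13.38 N·m counterclockwise.
Bag of cement: 33.1 × 9.8 = 324.4 N down at 1.77 m → arm 0.7 m, τ = 324.4 × 0.7 = 227.1 N·m clockwise.
Net moment of known loads = 231.7 N·m clockwise.
An unknown mass m at 0.171 m has arm 0.899 m; its moment is m·g·0.899 counterclockwise.
Balancing moments: m × 9.8 × 0.899 = 231.7, giving m = 231.7 / (9.8 × 0.899) = 26.3 kg.

m ≈ 26.3 kg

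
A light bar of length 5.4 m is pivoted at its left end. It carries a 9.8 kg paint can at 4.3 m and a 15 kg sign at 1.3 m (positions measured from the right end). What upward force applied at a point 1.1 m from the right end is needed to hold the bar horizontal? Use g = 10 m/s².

F ≈ 168 N

About the left end:
Paint can: 9.8 × 10 = 98 N down at 4.3 m → arm 1.1 m, τ = 98 × 1.1 = 107.8 N·m clockwise.
Sign: 15 × 10 = 150 N down at 1.3 m → arm 4.1 m, τ = 150 × 4.1 = 615 N·m clockwise.
Net moment of the loads = 722.8 N·m clockwise.
The upward force F acts at a point 1.1 m from the right end, arm 4.3 m, giving F × 4.3 counterclockwise.
For rotational equilibrium, F × 4.3 = 722.8, so F = 722.8 / 4.3 = 168 N.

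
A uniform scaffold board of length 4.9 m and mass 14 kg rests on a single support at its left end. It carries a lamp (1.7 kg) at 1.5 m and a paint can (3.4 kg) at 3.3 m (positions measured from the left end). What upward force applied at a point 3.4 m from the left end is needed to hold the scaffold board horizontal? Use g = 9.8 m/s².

F ≈ 139 N

About the left end:
Beam weight: 14 × 9.8 = 137.2 N down at 2.45 m → arm 2.45 m, τ = 137.2 × 2.45 = 336.1 N·m clockwise.
Lamp: 1.7 × 9.8 = 16.66 N down at 1.5 m → arm 1.5 m, τ = 16.66 × 1.5 = 24.99 N·m clockwise.
Paint can: 3.4 × 9.8 = 33.32 N down at 3.3 m → arm 3.3 m, τ = 33.32 × 3.3 = 110 N·m clockwise.
Net moment of the loads = 471.1 N·m clockwise.
The upward force F acts at a point 3.4 m from the left end, arm 3.4 m, giving F × 3.4 counterclockwise.
For rotational equilibrium, F × 3.4 = 471.1, so F = 471.1 / 3.4 = 139 N.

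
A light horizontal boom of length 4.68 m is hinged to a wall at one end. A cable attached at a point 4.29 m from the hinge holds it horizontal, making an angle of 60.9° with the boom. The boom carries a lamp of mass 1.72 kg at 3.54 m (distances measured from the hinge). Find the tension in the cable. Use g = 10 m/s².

T ≈ 16.2 N

About the hinge:
Lamp: 1.72 × 10 = 17.2 N down at 3.54 m → arm 3.54 m, τ = 17.2 × 3.54 = 60.89 N·m clockwise.
Total clockwise load moment = 60.89 N·m.
The cable tension T acts at 4.29 m; only its component perpendicular to the boom, T sinθ, produces torque. sin 60.9° = 0.8738.
Στ = 0 ⇒ T × 4.29 × 0.8738 = 60.89 ⇒ T = 60.89 / 3.749 = 16.2 N.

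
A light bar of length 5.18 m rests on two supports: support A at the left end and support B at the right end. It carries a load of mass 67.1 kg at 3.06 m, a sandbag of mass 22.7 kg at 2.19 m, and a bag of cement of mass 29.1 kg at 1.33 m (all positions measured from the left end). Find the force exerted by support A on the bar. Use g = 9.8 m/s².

Taking torques about support B:
Load: 67.1 × 9.8 = 657.6 N down at 3.06 m → arm 2.12 m, τ = 657.6 × 2.12 = 1394 N·m counterclockwise.
Sandbag: 22.7 × 9.8 = 222.5 N down at 2.19 m → arm 2.99 m, τ = 222.5 × 2.99 = 665.3 N·m counterclockwise.
Bag of cement: 29.1 × 9.8 = 285.2 N down at 1.33 m → arm 3.85 m, τ = 285.2 × 3.85 = 1098 N·m counterclockwise.
Net load moment about support B = 3157 N·m counterclockwise.
Reaction R at support A is upward at 0 m, arm 5.18 m → moment R × 5.18 clockwise.
Balancing moments: R × 5.18 = 3157, giving R = 609 N.

R_A ≈ 609 N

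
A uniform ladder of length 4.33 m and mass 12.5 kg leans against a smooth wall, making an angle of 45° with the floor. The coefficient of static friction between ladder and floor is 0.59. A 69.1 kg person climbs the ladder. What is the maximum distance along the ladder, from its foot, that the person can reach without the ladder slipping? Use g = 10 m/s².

d ≈ 2.63 m

About the foot of the ladder:
Ladder weight 12.5×10 = 125 N acts at 2.165 m along the ladder; its horizontal arm is 2.165·cos45° = 1.531 m → τ = 191.4 N·m clockwise.
Person weight 69.1×10 = 691 N at distance d → arm d·cos45° → τ = 691·d·0.7071 clockwise.
Wall normal N at the top has arm L sinθ = 3.062 m counterclockwise, so Στ = 0 gives N·3.062 = 191.4 + 488.6·d.
ΣFy = 0 ⇒ N_floor = 816 N, so the maximum friction is μ_s·N_floor = 0.59×816 = 481.4 N. ΣFx = 0 ⇒ N_wall = f, so at the slipping point N = 481.4 N.
Substituting: 481.4×3.062 = 191.4 + 488.6·d ⇒ d = (1474 − 191.4) / 488.6 = 2.63 m.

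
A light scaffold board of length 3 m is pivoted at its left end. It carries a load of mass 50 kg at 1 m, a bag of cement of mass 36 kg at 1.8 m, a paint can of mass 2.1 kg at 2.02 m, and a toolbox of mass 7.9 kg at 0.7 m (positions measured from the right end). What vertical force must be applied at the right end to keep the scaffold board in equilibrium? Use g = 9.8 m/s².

Choose the left end as the axis so the unknown pivot reaction has zero arm there.
Load: 50 × 9.8 = 490 N down at 1 m → arm 2 m, τ = 490 × 2 = 980 N·m clockwise.
Bag of cement: 36 × 9.8 = 352.8 N down at 1.8 m → arm 1.2 m, τ = 352.8 × 1.2 = 423.4 N·m clockwise.
Paint can: 2.1 × 9.8 = 20.58 N down at 2.02 m → arm 0.98 m, τ = 20.58 × 0.98 = 20.17 N·m clockwise.
Toolbox: 7.9 × 9.8 = 77.42 N down at 0.7 m → arm 2.3 m, τ = 77.42 × 2.3 = 178.1 N·m clockwise.
Net moment of the loads = 1602 N·m clockwise.
The upward force F acts at the right end, arm 3 m, giving F × 3 counterclockwise.
Balancing moments: F × 3 = 1602, giving F = 1602 / 3 = 534 N.

F ≈ 534 N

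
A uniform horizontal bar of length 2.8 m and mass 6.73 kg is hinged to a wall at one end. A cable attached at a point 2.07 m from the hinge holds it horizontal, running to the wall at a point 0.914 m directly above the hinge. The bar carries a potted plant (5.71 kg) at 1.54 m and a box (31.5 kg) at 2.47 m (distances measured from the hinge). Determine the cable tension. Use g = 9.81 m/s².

T ≈ 1130 N

Sum moments about the hinge (the unknown hinge reaction has zero arm there).
Beam weight: 6.73 × 9.81 = 66.02 N down at 1.4 m → arm 1.4 m, τ = 66.02 × 1.4 = 92.43 N·m clockwise.
Potted plant: 5.71 × 9.81 = 56.02 N down at 1.54 m → arm 1.54 m, τ = 56.02 × 1.54 = 86.27 N·m clockwise.
Box: 31.5 × 9.81 = 309 N down at 2.47 m → arm 2.47 m, τ = 309 × 2.47 = 763.2 N·m clockwise.
Total clockwise load moment = 941.9 N·m.
The cable tension T acts at 2.07 m; only its component perpendicular to the bar, T sinθ, produces torque. sinθ = h/√(h²+d²) = 0.914/√(0.914²+2.07²) = 0.4039.
Balancing moments: T × 2.07 × 0.4039 = 941.9, giving T = 941.9 / 0.8361 = 1130 N.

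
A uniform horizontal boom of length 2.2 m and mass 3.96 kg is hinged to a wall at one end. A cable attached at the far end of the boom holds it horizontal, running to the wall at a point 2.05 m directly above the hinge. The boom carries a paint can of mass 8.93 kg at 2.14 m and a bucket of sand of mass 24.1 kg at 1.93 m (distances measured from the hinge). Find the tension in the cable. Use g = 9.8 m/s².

Take moments about the hinge.
Beam weight: 3.96 × 9.8 = 38.81 N down at 1.1 m → arm 1.1 m, τ = 38.81 × 1.1 = 42.69 N·m clockwise.
Paint can: 8.93 × 9.8 = 87.51 N down at 2.14 m → arm 2.14 m, τ = 87.51 × 2.14 = 187.3 N·m clockwise.
Bucket of sand: 24.1 × 9.8 = 236.2 N down at 1.93 m → arm 1.93 m, τ = 236.2 × 1.93 = 455.9 N·m clockwise.
Total clockwise load moment = 685.9 N·m.
The cable tension T acts at 2.2 m; only its component perpendicular to the boom, T sinθ, produces torque. sinθ = h/√(h²+d²) = 2.05/√(2.05²+2.2²) = 0.6817.
Setting net torque to zero: T × 2.2 × 0.6817 = 685.9 → T = 685.9 / 1.5 = 457 N.

T ≈ 457 N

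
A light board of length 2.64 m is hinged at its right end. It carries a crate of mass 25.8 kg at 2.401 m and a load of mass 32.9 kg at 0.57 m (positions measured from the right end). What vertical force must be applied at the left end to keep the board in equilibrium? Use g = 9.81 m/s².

F ≈ 300 N

About the right end:
Crate: 25.8 × 9.81 = 253.1 N down at 2.401 m → arm 2.401 m, τ = 253.1 × 2.401 = 607.7 N·m counterclockwise.
Load: 32.9 × 9.81 = 322.7 N down at 0.57 m → arm 0.57 m, τ = 322.7 × 0.57 = 183.9 N·m counterclockwise.
Net moment of the loads = 791.6 N·m counterclockwise.
The upward force F acts at the left end, arm 2.64 m, giving F × 2.64 clockwise.
Balancing moments: F × 2.64 = 791.6, giving F = 791.6 / 2.64 = 300 N.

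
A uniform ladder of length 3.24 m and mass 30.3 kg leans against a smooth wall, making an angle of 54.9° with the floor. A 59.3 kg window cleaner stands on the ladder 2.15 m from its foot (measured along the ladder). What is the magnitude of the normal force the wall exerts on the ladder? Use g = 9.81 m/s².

N_wall ≈ 376 N

About the foot of the ladder:
Ladder weight 30.3×9.81 = 297.2 N acts at 1.62 m along the ladder; its horizontal arm is 1.62·cos54.9° = 0.9315 m → τ = 276.8 N·m clockwise.
Window cleaner: 59.3×9.81 = 581.7 N at 2.15 m → arm 1.236 m → τ = 719 N·m clockwise.
Wall normal N acts horizontally at the top; its moment arm is the height L sinθ = 3.24·sin54.9° = 2.651 m, counterclockwise.
Στ = 0 ⇒ N × 2.651 = 995.8 ⇒ N = 376 N.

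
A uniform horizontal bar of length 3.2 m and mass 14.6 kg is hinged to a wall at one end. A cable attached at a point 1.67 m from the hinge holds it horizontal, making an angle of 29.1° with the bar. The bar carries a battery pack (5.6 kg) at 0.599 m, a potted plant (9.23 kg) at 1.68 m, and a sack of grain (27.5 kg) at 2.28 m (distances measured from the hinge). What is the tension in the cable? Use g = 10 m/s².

T ≈ 1290 N

Take moments about the hinge.
Beam weight: 14.6 × 10 = 146 N down at 1.6 m → arm 1.6 m, τ = 146 × 1.6 = 233.6 N·m clockwise.
Battery pack: 5.6 × 10 = 56 N down at 0.599 m → arm 0.599 m, τ = 56 × 0.599 = 33.54 N·m clockwise.
Potted plant: 9.23 × 10 = 92.3 N down at 1.68 m → arm 1.68 m, τ = 92.3 × 1.68 = 155.1 N·m clockwise.
Sack of grain: 27.5 × 10 = 275 N down at 2.28 m → arm 2.28 m, τ = 275 × 2.28 = 627 N·m clockwise.
Total clockwise load moment = 1049 N·m.
The cable tension T acts at 1.67 m; only its component perpendicular to the bar, T sinθ, produces torque. sin 29.1° = 0.4863.
Balancing moments: T × 1.67 × 0.4863 = 1049, giving T = 1049 / 0.8121 = 1290 N.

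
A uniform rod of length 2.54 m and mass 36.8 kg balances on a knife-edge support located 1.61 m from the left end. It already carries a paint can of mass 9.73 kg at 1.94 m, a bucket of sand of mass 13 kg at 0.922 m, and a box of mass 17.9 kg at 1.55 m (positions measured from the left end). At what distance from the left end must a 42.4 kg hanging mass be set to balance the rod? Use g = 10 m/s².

x ≈ 2.07 m from the left end

Taking torques about the knife-edge support (at 1.61 m from the left end):
Beam weight: 36.8 × 10 = 368 N down at 1.27 m → arm 0.34 m, τ = 368 × 0.34 = 125.1 N·m counterclockwise.
Paint can: 9.73 × 10 = 97.3 N down at 1.94 m → arm 0.33 m, τ = 97.3 × 0.33 = 32.11 N·m clockwise.
Bucket of sand: 13 × 10 = 130 N down at 0.922 m → arm 0.688 m, τ = 130 × 0.688 = 89.44 N·m counterclockwise.
Box: 17.9 × 10 = 179 N down at 1.55 m → arm 0.06 m, τ = 179 × 0.06 = 10.74 N·m counterclockwise.
Net moment of existing loads = 193.2 N·m counterclockwise.
The hanging mass weighs 42.4 × 10 = 424 N and must supply an equal clockwise moment, so its lever arm about the knife-edge support is 193.2 / 424 = 0.456 m.
That puts it at 1.61 + 0.456 = 2.07 m from the left end.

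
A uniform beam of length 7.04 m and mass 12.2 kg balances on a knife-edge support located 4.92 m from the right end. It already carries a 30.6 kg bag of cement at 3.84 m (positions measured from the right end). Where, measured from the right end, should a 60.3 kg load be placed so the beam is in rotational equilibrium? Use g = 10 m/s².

Taking torques about the knife-edge support (at 4.92 m from the right end):
Beam weight: 12.2 × 10 = 122 N down at 3.52 m → arm 1.4 m, τ = 122 × 1.4 = 170.8 N·m clockwise.
Bag of cement: 30.6 × 10 = 306 N down at 3.84 m → arm 1.08 m, τ = 306 × 1.08 = 330.5 N·m clockwise.
Net moment of existing loads = 501.3 N·m clockwise.
The load weighs 60.3 × 10 = 603 N and must supply an equal counterclockwise moment, so its lever arm about the knife-edge support is 501.3 / 603 = 0.831 m.
That puts it at 4.92 + 0.831 = 5.75 m from the right end.

x ≈ 5.75 m from the right end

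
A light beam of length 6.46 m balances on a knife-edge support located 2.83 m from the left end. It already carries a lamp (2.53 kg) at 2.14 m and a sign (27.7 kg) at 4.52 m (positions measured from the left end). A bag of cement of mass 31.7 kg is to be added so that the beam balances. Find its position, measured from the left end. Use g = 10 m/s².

x ≈ 1.41 m from the left end

Choose the knife-edge support (at 2.83 m from the left end) as the axis so the support reaction has zero arm there.
Lamp: 2.53 × 10 = 25.3 N down at 2.14 m → arm 0.69 m, τ = 25.3 × 0.69 = 17.46 N·m counterclockwise.
Sign: 27.7 × 10 = 277 N down at 4.52 m → arm 1.69 m, τ = 277 × 1.69 = 468.1 N·m clockwise.
Net moment of existing loads = 450.6 N·m clockwise.
The bag of cement weighs 31.7 × 10 = 317 N and must supply an equal counterclockwise moment, so its lever arm about the knife-edge support is 450.6 / 317 = 1.42 m.
That puts it at 2.83 − 1.42 = 1.41 m from the left end.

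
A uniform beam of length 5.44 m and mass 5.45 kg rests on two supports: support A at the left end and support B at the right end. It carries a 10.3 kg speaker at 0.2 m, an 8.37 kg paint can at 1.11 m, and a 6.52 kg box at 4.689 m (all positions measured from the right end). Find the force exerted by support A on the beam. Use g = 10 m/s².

Taking torques about support B:
Beam weight: 5.45 × 10 = 54.5 N down at 2.72 m → arm 2.72 m, τ = 54.5 × 2.72 = 148.2 N·m counterclockwise.
Speaker: 10.3 × 10 = 103 N down at 0.2 m → arm 0.2 m, τ = 103 × 0.2 = 20.6 N·m counterclockwise.
Paint can: 8.37 × 10 = 83.7 N down at 1.11 m → arm 1.11 m, τ = 83.7 × 1.11 = 92.91 N·m counterclockwise.
Box: 6.52 × 10 = 65.2 N down at 4.689 m → arm 4.689 m, τ = 65.2 × 4.689 = 305.7 N·m counterclockwise.
Net load moment about support B = 567.4 N·m counterclockwise.
Reaction R at support A is upward at 5.44 m, arm 5.44 m → moment R × 5.44 clockwise.
Setting net torque to zero: R × 5.44 = 567.4 → R = 104 N.

R_A ≈ 104 N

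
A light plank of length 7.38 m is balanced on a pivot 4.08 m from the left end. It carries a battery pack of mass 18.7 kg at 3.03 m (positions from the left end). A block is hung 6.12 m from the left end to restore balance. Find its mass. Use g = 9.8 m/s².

Taking torques about the pivot (at 4.08 m from the left end):
Battery pack: 18.7 × 9.8 = 183.3 N down at 3.03 m → arm 1.05 m, τ = 183.3 × 1.05 = 192.5 N·m counterclockwise.
Net moment of known loads = 192.5 N·m counterclockwise.
An unknown mass m at 6.12 m has arm 2.04 m; its moment is m·g·2.04 clockwise.
Balancing moments: m × 9.8 × 2.04 = 192.5, giving m = 192.5 / (9.8 × 2.04) = 9.63 kg.

m ≈ 9.63 kg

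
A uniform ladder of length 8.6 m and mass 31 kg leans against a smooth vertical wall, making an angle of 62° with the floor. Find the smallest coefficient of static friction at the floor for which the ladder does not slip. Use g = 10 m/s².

Taking torques about the foot of the ladder:
Ladder weight 31×10 = 310 N acts at 4.3 m along the ladder; its horizontal arm is 4.3·cos62° = 2.019 m → τ = 625.9 N·m clockwise.
Wall normal N acts horizontally at the top; its moment arm is the height L sinθ = 8.6·sin62° = 7.593 m, counterclockwise.
Setting net torque to zero: N × 7.593 = 625.9 → N = 82.43 N.
ΣFx = 0 ⇒ f = N_wall = 82.43 N. ΣFy = 0 ⇒ N_floor = 310 N.
μ_min = f / N_floor = 82.43 / 310 = 0.266.

μ_min ≈ 0.266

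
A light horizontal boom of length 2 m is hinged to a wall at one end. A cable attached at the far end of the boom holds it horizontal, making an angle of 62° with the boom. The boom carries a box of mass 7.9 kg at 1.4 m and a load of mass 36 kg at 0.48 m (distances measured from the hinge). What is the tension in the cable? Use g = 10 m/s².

Sum moments about the hinge (the unknown hinge reaction has zero arm there).
Box: 7.9 × 10 = 79 N down at 1.4 m → arm 1.4 m, τ = 79 × 1.4 = 110.6 N·m clockwise.
Load: 36 × 10 = 360 N down at 0.48 m → arm 0.48 m, τ = 360 × 0.48 = 172.8 N·m clockwise.
Total clockwise load moment = 283.4 N·m.
The cable tension T acts at 2 m; only its component perpendicular to the boom, T sinθ, produces torque. sin 62° = 0.8829.
For rotational equilibrium, T × 2 × 0.8829 = 283.4, so T = 283.4 / 1.766 = 160 N.

T ≈ 160 N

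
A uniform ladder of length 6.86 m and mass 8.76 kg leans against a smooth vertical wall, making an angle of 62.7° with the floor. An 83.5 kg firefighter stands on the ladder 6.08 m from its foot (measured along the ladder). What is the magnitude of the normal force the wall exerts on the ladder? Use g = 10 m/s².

N_wall ≈ 405 N

Sum moments about the foot of the ladder (the floor normal and friction both act there and drop out).
Ladder weight 8.76×10 = 87.6 N acts at 3.43 m along the ladder; its horizontal arm is 3.43·cos62.7° = 1.573 m → τ = 137.8 N·m clockwise.
Firefighter: 83.5×10 = 835 N at 6.08 m → arm 2.789 m → τ = 2329 N·m clockwise.
Wall normal N acts horizontally at the top; its moment arm is the height L sinθ = 6.86·sin62.7° = 6.096 m, counterclockwise.
Στ = 0 ⇒ N × 6.096 = 2467 ⇒ N = 405 N.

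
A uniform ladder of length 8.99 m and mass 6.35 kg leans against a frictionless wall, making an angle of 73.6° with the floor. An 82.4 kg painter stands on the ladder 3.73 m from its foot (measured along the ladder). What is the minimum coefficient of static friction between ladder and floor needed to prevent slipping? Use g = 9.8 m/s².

μ_min ≈ 0.124

About the foot of the ladder:
Ladder weight 6.35×9.8 = 62.23 N acts at 4.495 m along the ladder; its horizontal arm is 4.495·cos73.6° = 1.269 m → τ = 78.97 N·m clockwise.
Painter: 82.4×9.8 = 807.5 N at 3.73 m → arm 1.053 m → τ = 850.3 N·m clockwise.
Wall normal N acts horizontally at the top; its moment arm is the height L sinθ = 8.99·sin73.6° = 8.624 m, counterclockwise.
Στ = 0 ⇒ N × 8.624 = 929.3 ⇒ N = 107.8 N.
ΣFx = 0 ⇒ f = N_wall = 107.8 N. ΣFy = 0 ⇒ N_floor = 869.7 N.
μ_min = f / N_floor = 107.8 / 869.7 = 0.124.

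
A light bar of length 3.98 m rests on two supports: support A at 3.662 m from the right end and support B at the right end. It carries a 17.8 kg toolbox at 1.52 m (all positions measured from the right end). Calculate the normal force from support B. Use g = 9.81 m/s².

About support A:
Toolbox: 17.8 × 9.81 = 174.6 N down at 1.52 m → arm 2.142 m, τ = 174.6 × 2.142 = 374 N·m clockwise.
Net load moment about support A = 374 N·m clockwise.
Reaction R at support B is upward at 0 m, arm 3.662 m → moment R × 3.662 counterclockwise.
Setting net torque to zero: R × 3.662 = 374 → R = 102 N.

R_B ≈ 102 N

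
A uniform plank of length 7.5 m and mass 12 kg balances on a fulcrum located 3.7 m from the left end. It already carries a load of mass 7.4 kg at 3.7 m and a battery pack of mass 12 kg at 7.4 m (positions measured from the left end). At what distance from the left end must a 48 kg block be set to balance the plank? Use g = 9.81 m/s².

x ≈ 2.76 m from the left end

About the fulcrum (at 3.7 m from the left end):
Beam weight: 12 × 9.81 = 117.7 N down at 3.75 m → arm 0.05 m, τ = 117.7 × 0.05 = 5.885 N·m clockwise.
Load: acts at the fulcrum, moment arm 0 → no torque.
Battery pack: 12 × 9.81 = 117.7 N down at 7.4 m → arm 3.7 m, τ = 117.7 × 3.7 = 435.5 N·m clockwise.
Net moment of existing loads = 441.4 N·m clockwise.
The block weighs 48 × 9.81 = 470.9 N and must supply an equal counterclockwise moment, so its lever arm about the fulcrum is 441.4 / 470.9 = 0.937 m.
That puts it at 3.7 − 0.937 = 2.76 m from the left end.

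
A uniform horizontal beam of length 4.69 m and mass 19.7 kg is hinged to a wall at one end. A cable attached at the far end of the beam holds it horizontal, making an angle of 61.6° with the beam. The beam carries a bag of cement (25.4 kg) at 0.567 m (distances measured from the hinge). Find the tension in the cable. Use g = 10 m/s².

Choose the hinge as the axis so the unknown hinge reaction has zero arm there.
Beam weight: 19.7 × 10 = 197 N down at 2.345 m → arm 2.345 m, τ = 197 × 2.345 = 462 N·m clockwise.
Bag of cement: 25.4 × 10 = 254 N down at 0.567 m → arm 0.567 m, τ = 254 × 0.567 = 144 N·m clockwise.
Total clockwise load moment = 606 N·m.
The cable tension T acts at 4.69 m; only its component perpendicular to the beam, T sinθ, produces torque. sin 61.6° = 0.8796.
For rotational equilibrium, T × 4.69 × 0.8796 = 606, so T = 606 / 4.125 = 147 N.

T ≈ 147 N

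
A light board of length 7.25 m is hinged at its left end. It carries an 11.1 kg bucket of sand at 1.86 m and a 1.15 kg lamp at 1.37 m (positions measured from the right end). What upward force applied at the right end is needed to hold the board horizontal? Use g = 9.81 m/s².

F ≈ 90.1 N

About the left end:
Bucket of sand: 11.1 × 9.81 = 108.9 N down at 1.86 m → arm 5.39 m, τ = 108.9 × 5.39 = 587 N·m clockwise.
Lamp: 1.15 × 9.81 = 11.28 N down at 1.37 m → arm 5.88 m, τ = 11.28 × 5.88 = 66.33 N·m clockwise.
Net moment of the loads = 653.3 N·m clockwise.
The upward force F acts at the right end, arm 7.25 m, giving F × 7.25 counterclockwise.
Στ = 0 ⇒ F × 7.25 = 653.3 ⇒ F = 653.3 / 7.25 = 90.1 N.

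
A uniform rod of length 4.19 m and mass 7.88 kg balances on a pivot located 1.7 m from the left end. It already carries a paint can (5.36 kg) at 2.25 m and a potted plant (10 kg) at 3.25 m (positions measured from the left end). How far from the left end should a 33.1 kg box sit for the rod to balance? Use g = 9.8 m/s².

x ≈ 1.05 m from the left end

Choose the pivot (at 1.7 m from the left end) as the axis so the support reaction has zero arm there.
Beam weight: 7.88 × 9.8 = 77.22 N down at 2.095 m → arm 0.395 m, τ = 77.22 × 0.395 = 30.5 N·m clockwise.
Paint can: 5.36 × 9.8 = 52.53 N down at 2.25 m → arm 0.55 m, τ = 52.53 × 0.55 = 28.89 N·m clockwise.
Potted plant: 10 × 9.8 = 98 N down at 3.25 m → arm 1.55 m, τ = 98 × 1.55 = 151.9 N·m clockwise.
Net moment of existing loads = 211.3 N·m clockwise.
The box weighs 33.1 × 9.8 = 324.4 N and must supply an equal counterclockwise moment, so its lever arm about the pivot is 211.3 / 324.4 = 0.651 m.
That puts it at 1.7 − 0.651 = 1.05 m from the left end.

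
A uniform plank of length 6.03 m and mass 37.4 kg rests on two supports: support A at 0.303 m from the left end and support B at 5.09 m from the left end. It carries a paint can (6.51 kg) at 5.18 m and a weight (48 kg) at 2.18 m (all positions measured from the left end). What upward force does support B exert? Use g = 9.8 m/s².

R_B ≈ 457 N

Choose support A as the axis so its reaction then has zero moment arm.
Beam weight: 37.4 × 9.8 = 366.5 N down at 3.015 m → arm 2.712 m, τ = 366.5 × 2.712 = 993.9 N·m clockwise.
Paint can: 6.51 × 9.8 = 63.8 N down at 5.18 m → arm 4.877 m, τ = 63.8 × 4.877 = 311.2 N·m clockwise.
Weight: 48 × 9.8 = 470.4 N down at 2.18 m → arm 1.877 m, τ = 470.4 × 1.877 = 882.9 N·m clockwise.
Net load moment about support A = 2188 N·m clockwise.
Reaction R at support B is upward at 5.09 m, arm 4.787 m → moment R × 4.787 counterclockwise.
For rotational equilibrium, R × 4.787 = 2188, so R = 457 N.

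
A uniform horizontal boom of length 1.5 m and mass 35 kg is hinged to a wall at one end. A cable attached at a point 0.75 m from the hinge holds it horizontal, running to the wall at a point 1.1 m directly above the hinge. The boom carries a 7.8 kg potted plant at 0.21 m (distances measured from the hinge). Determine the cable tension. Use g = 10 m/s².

Take moments about the hinge.
Beam weight: 35 × 10 = 350 N down at 0.75 m → arm 0.75 m, τ = 350 × 0.75 = 262.5 N·m clockwise.
Potted plant: 7.8 × 10 = 78 N down at 0.21 m → arm 0.21 m, τ = 78 × 0.21 = 16.38 N·m clockwise.
Total clockwise load moment = 278.9 N·m.
The cable tension T acts at 0.75 m; only its component perpendicular to the boom, T sinθ, produces torque. sinθ = h/√(h²+d²) = 1.1/√(1.1²+0.75²) = 0.8262.
For rotational equilibrium, T × 0.75 × 0.8262 = 278.9, so T = 278.9 / 0.6197 = 450 N.

T ≈ 450 N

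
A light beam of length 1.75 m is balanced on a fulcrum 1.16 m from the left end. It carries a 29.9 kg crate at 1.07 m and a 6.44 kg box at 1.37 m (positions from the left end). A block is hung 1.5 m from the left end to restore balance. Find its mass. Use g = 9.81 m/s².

Taking torques about the fulcrum (at 1.16 m from the left end):
Crate: 29.9 × 9.81 = 293.3 N down at 1.07 m → arm 0.09 m, τ = 293.3 × 0.09 = 26.4 N·m counterclockwise.
Box: 6.44 × 9.81 = 63.18 N down at 1.37 m → arm 0.21 m, τ = 63.18 × 0.21 = 13.27 N·m clockwise.
Net moment of known loads = 13.13 N·m counterclockwise.
An unknown mass m at 1.5 m has arm 0.34 m; its moment is m·g·0.34 clockwise.
Στ = 0 ⇒ m × 9.81 × 0.34 = 13.13 ⇒ m = 13.13 / (9.81 × 0.34) = 3.94 kg.

m ≈ 3.94 kg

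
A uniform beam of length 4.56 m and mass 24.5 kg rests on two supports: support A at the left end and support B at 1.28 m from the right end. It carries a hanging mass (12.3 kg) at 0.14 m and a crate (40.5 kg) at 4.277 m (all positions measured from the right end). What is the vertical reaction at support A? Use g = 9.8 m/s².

R_A ≈ 394 N

About support B:
Beam weight: 24.5 × 9.8 = 240.1 N down at 2.28 m → arm 1 m, τ = 240.1 × 1 = 240.1 N·m counterclockwise.
Hanging mass: 12.3 × 9.8 = 120.5 N down at 0.14 m → arm 1.14 m, τ = 120.5 × 1.14 = 137.4 N·m clockwise.
Crate: 40.5 × 9.8 = 396.9 N down at 4.277 m → arm 2.997 m, τ = 396.9 × 2.997 = 1190 N·m counterclockwise.
Net load moment about support B = 1293 N·m counterclockwise.
Reaction R at support A is upward at 4.56 m, arm 3.28 m → moment R × 3.28 clockwise.
For rotational equilibrium, R × 3.28 = 1293, so R = 394 N.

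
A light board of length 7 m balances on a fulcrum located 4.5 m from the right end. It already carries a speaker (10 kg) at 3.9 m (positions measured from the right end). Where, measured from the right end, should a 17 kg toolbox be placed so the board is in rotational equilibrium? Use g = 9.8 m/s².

x ≈ 4.85 m from the right end

Taking torques about the fulcrum (at 4.5 m from the right end):
Speaker: 10 × 9.8 = 98 N down at 3.9 m → arm 0.6 m, τ = 98 × 0.6 = 58.8 N·m clockwise.
Net moment of existing loads = 58.8 N·m clockwise.
The toolbox weighs 17 × 9.8 = 166.6 N and must supply an equal counterclockwise moment, so its lever arm about the fulcrum is 58.8 / 166.6 = 0.353 m.
That puts it at 4.5 + 0.353 = 4.85 m from the right end.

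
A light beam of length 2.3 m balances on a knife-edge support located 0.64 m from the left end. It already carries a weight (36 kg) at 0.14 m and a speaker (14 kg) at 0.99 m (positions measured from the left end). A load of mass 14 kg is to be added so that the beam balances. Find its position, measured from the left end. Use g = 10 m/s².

Take moments about the knife-edge support (at 0.64 m from the left end).
Weight: 36 × 10 = 360 N down at 0.14 m → arm 0.5 m, τ = 360 × 0.5 = 180 N·m counterclockwise.
Speaker: 14 × 10 = 140 N down at 0.99 m → arm 0.35 m, τ = 140 × 0.35 = 49 N·m clockwise.
Net moment of existing loads = 131 N·m counterclockwise.
The load weighs 14 × 10 = 140 N and must supply an equal clockwise moment, so its lever arm about the knife-edge support is 131 / 140 = 0.936 m.
That puts it at 0.64 + 0.936 = 1.58 m from the left end.

x ≈ 1.58 m from the left end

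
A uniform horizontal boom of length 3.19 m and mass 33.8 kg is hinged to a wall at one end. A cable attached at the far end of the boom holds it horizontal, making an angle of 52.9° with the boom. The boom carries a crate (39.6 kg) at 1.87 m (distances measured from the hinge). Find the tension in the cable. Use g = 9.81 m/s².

T ≈ 493 N

Taking torques about the hinge:
Beam weight: 33.8 × 9.81 = 331.6 N down at 1.595 m → arm 1.595 m, τ = 331.6 × 1.595 = 528.9 N·m clockwise.
Crate: 39.6 × 9.81 = 388.5 N down at 1.87 m → arm 1.87 m, τ = 388.5 × 1.87 = 726.5 N·m clockwise.
Total clockwise load moment = 1255 N·m.
The cable tension T acts at 3.19 m; only its component perpendicular to the boom, T sinθ, produces torque. sin 52.9° = 0.7976.
Setting net torque to zero: T × 3.19 × 0.7976 = 1255 → T = 1255 / 2.544 = 493 N.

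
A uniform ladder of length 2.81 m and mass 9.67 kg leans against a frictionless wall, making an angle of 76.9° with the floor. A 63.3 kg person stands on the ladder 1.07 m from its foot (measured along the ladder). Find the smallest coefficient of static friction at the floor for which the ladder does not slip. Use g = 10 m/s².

μ_min ≈ 0.0923

Taking torques about the foot of the ladder:
Ladder weight 9.67×10 = 96.7 N acts at 1.405 m along the ladder; its horizontal arm is 1.405·cos76.9° = 0.3184 m → τ = 30.79 N·m clockwise.
Person: 63.3×10 = 633 N at 1.07 m → arm 0.2425 m → τ = 153.5 N·m clockwise.
Wall normal N acts horizontally at the top; its moment arm is the height L sinθ = 2.81·sin76.9° = 2.737 m, counterclockwise.
Setting net torque to zero: N × 2.737 = 184.3 → N = 67.34 N.
ΣFx = 0 ⇒ f = N_wall = 67.34 N. ΣFy = 0 ⇒ N_floor = 729.7 N.
μ_min = f / N_floor = 67.34 / 729.7 = 0.0923.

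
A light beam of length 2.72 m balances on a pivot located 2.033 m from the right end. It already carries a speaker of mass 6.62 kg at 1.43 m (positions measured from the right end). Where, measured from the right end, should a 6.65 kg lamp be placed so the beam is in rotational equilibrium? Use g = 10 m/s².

Take moments about the pivot (at 2.033 m from the right end).
Speaker: 6.62 × 10 = 66.2 N down at 1.43 m → arm 0.603 m, τ = 66.2 × 0.603 = 39.92 N·m clockwise.
Net moment of existing loads = 39.92 N·m clockwise.
The lamp weighs 6.65 × 10 = 66.5 N and must supply an equal counterclockwise moment, so its lever arm about the pivot is 39.92 / 66.5 = 0.6 m.
That puts it at 2.033 + 0.6 = 2.63 m from the right end.

x ≈ 2.63 m from the right end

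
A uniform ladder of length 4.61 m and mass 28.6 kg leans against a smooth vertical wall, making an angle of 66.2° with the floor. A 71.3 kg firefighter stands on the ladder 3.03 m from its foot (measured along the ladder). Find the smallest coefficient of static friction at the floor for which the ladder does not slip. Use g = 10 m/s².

μ_min ≈ 0.27

Choose the foot of the ladder as the axis so the floor normal and friction both act there and drop out.
Ladder weight 28.6×10 = 286 N acts at 2.305 m along the ladder; its horizontal arm is 2.305·cos66.2° = 0.9302 m → τ = 266 N·m clockwise.
Firefighter: 71.3×10 = 713 N at 3.03 m → arm 1.223 m → τ = 872 N·m clockwise.
Wall normal N acts horizontally at the top; its moment arm is the height L sinθ = 4.61·sin66.2° = 4.218 m, counterclockwise.
Setting net torque to zero: N × 4.218 = 1138 → N = 269.8 N.
ΣFx = 0 ⇒ f = N_wall = 269.8 N. ΣFy = 0 ⇒ N_floor = 999 N.
μ_min = f / N_floor = 269.8 / 999 = 0.27.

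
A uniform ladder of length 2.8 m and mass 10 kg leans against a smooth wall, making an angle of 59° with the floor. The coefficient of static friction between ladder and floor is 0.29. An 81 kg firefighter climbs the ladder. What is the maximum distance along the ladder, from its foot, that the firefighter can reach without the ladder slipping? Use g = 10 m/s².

About the foot of the ladder:
Ladder weight 10×10 = 100 N acts at 1.4 m along the ladder; its horizontal arm is 1.4·cos59° = 0.7211 m → τ = 72.11 N·m clockwise.
Firefighter weight 81×10 = 810 N at distance d → arm d·cos59° → τ = 810·d·0.515 clockwise.
Wall normal N at the top has arm L sinθ = 2.4 m counterclockwise, so Στ = 0 gives N·2.4 = 72.11 + 417.2·d.
ΣFy = 0 ⇒ N_floor = 910 N, so the maximum friction is μ_s·N_floor = 0.29×910 = 263.9 N. ΣFx = 0 ⇒ N_wall = f, so at the slipping point N = 263.9 N.
Substituting: 263.9×2.4 = 72.11 + 417.2·d ⇒ d = (633.4 − 72.11) / 417.2 = 1.35 m.

d ≈ 1.35 m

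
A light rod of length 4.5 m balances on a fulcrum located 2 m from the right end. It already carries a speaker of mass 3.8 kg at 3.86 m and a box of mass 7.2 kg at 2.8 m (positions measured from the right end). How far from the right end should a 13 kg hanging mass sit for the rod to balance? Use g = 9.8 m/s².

Sum moments about the fulcrum (at 2 m from the right end) (the support reaction has zero arm there).
Speaker: 3.8 × 9.8 = 37.24 N down at 3.86 m → arm 1.86 m, τ = 37.24 × 1.86 = 69.27 N·m counterclockwise.
Box: 7.2 × 9.8 = 70.56 N down at 2.8 m → arm 0.8 m, τ = 70.56 × 0.8 = 56.45 N·m counterclockwise.
Net moment of existing loads = 125.7 N·m counterclockwise.
The hanging mass weighs 13 × 9.8 = 127.4 N and must supply an equal clockwise moment, so its lever arm about the fulcrum is 125.7 / 127.4 = 0.987 m.
That puts it at 2 − 0.987 = 1.01 m from the right end.

x ≈ 1.01 m from the right end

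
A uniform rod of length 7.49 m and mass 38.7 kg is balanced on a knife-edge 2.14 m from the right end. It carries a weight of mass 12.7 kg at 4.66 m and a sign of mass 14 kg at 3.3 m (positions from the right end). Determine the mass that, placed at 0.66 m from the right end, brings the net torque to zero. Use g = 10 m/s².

m ≈ 74.6 kg

About the knife-edge (at 2.14 m from the right end):
Beam weight: 38.7 × 10 = 387 N down at 3.745 m → arm 1.605 m, τ = 387 × 1.605 = 621.1 N·m counterclockwise.
Weight: 12.7 × 10 = 127 N down at 4.66 m → arm 2.52 m, τ = 127 × 2.52 = 320 N·m counterclockwise.
Sign: 14 × 10 = 140 N down at 3.3 m → arm 1.16 m, τ = 140 × 1.16 = 162.4 N·m counterclockwise.
Net moment of known loads = 1104 N·m counterclockwise.
An unknown mass m at 0.66 m has arm 1.48 m; its moment is m·g·1.48 clockwise.
For rotational equilibrium, m × 10 × 1.48 = 1104, so m = 1104 / (10 × 1.48) = 74.6 kg.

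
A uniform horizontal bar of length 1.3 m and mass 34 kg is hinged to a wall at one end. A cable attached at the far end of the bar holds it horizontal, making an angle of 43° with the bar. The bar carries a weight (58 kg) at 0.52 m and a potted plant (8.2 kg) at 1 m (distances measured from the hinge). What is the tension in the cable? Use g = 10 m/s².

Taking torques about the hinge:
Beam weight: 34 × 10 = 340 N down at 0.65 m → arm 0.65 m, τ = 340 × 0.65 = 221 N·m clockwise.
Weight: 58 × 10 = 580 N down at 0.52 m → arm 0.52 m, τ = 580 × 0.52 = 301.6 N·m clockwise.
Potted plant: 8.2 × 10 = 82 N down at 1 m → arm 1 m, τ = 82 × 1 = 82 N·m clockwise.
Total clockwise load moment = 604.6 N·m.
The cable tension T acts at 1.3 m; only its component perpendicular to the bar, T sinθ, produces torque. sin 43° = 0.682.
Στ = 0 ⇒ T × 1.3 × 0.682 = 604.6 ⇒ T = 604.6 / 0.8866 = 682 N.

T ≈ 682 N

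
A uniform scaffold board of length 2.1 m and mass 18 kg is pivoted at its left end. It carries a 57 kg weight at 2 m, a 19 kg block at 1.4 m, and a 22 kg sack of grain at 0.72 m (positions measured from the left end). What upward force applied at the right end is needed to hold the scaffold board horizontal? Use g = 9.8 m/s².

F ≈ 818 N

Sum moments about the left end (the unknown pivot reaction has zero arm there).
Beam weight: 18 × 9.8 = 176.4 N down at 1.05 m → arm 1.05 m, τ = 176.4 × 1.05 = 185.2 N·m clockwise.
Weight: 57 × 9.8 = 558.6 N down at 2 m → arm 2 m, τ = 558.6 × 2 = 1117 N·m clockwise.
Block: 19 × 9.8 = 186.2 N down at 1.4 m → arm 1.4 m, τ = 186.2 × 1.4 = 260.7 N·m clockwise.
Sack of grain: 22 × 9.8 = 215.6 N down at 0.72 m → arm 0.72 m, τ = 215.6 × 0.72 = 155.2 N·m clockwise.
Net moment of the loads = 1718 N·m clockwise.
The upward force F acts at the right end, arm 2.1 m, giving F × 2.1 counterclockwise.
Setting net torque to zero: F × 2.1 = 1718 → F = 1718 / 2.1 = 818 N.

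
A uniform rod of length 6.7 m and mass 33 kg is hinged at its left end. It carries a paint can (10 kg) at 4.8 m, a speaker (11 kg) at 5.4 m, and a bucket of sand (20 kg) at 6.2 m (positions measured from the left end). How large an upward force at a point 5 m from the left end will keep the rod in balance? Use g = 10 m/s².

F ≈ 684 N

Taking torques about the left end:
Beam weight: 33 × 10 = 330 N down at 3.35 m → arm 3.35 m, τ = 330 × 3.35 = 1106 N·m clockwise.
Paint can: 10 × 10 = 100 N down at 4.8 m → arm 4.8 m, τ = 100 × 4.8 = 480 N·m clockwise.
Speaker: 11 × 10 = 110 N down at 5.4 m → arm 5.4 m, τ = 110 × 5.4 = 594 N·m clockwise.
Bucket of sand: 20 × 10 = 200 N down at 6.2 m → arm 6.2 m, τ = 200 × 6.2 = 1240 N·m clockwise.
Net moment of the loads = 3420 N·m clockwise.
The upward force F acts at a point 5 m from the left end, arm 5 m, giving F × 5 counterclockwise.
Στ = 0 ⇒ F × 5 = 3420 ⇒ F = 3420 / 5 = 684 N.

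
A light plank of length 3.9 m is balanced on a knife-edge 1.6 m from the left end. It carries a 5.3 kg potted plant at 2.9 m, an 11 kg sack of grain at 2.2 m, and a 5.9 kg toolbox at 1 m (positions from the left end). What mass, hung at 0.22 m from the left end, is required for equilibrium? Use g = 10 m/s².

Take moments about the knife-edge (at 1.6 m from the left end).
Potted plant: 5.3 × 10 = 53 N down at 2.9 m → arm 1.3 m, τ = 53 × 1.3 = 68.9 N·m clockwise.
Sack of grain: 11 × 10 = 110 N down at 2.2 m → arm 0.6 m, τ = 110 × 0.6 = 66 N·m clockwise.
Toolbox: 5.9 × 10 = 59 N down at 1 m → arm 0.6 m, τ = 59 × 0.6 = 35.4 N·m counterclockwise.
Net moment of known loads = 99.5 N·m clockwise.
An unknown mass m at 0.22 m has arm 1.38 m; its moment is m·g·1.38 counterclockwise.
Στ = 0 ⇒ m × 10 × 1.38 = 99.5 ⇒ m = 99.5 / (10 × 1.38) = 7.21 kg.

m ≈ 7.21 kg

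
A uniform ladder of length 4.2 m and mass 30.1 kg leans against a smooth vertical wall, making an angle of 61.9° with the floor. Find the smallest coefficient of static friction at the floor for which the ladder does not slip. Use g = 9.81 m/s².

Sum moments about the foot of the ladder (the floor normal and friction both act there and drop out).
Ladder weight 30.1×9.81 = 295.3 N acts at 2.1 m along the ladder; its horizontal arm is 2.1·cos61.9° = 0.9891 m → τ = 292.1 N·m clockwise.
Wall normal N acts horizontally at the top; its moment arm is the height L sinθ = 4.2·sin61.9° = 3.705 m, counterclockwise.
Balancing moments: N × 3.705 = 292.1, giving N = 78.84 N.
ΣFx = 0 ⇒ f = N_wall = 78.84 N. ΣFy = 0 ⇒ N_floor = 295.3 N.
μ_min = f / N_floor = 78.84 / 295.3 = 0.267.

μ_min ≈ 0.267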